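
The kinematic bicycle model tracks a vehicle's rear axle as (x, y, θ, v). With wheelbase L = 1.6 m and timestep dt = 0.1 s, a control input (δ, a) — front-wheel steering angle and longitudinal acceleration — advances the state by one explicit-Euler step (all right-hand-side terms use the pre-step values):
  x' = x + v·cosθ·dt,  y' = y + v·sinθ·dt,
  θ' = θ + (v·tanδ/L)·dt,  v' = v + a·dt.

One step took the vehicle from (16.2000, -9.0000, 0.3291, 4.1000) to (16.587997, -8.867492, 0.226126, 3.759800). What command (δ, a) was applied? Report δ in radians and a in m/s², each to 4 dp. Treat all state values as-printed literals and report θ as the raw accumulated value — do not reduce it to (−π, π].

δ = -0.3821, a = -3.4020

a = (v'−v)/dt = (-0.340200)/0.1 = -3.4020
Δθ = θ'−θ = -0.102974;  (v·dt/L) = 4.1000·0.1/1.6 = 0.256250
tan δ = Δθ·L/(v·dt) = -0.401850  →  δ = -0.3821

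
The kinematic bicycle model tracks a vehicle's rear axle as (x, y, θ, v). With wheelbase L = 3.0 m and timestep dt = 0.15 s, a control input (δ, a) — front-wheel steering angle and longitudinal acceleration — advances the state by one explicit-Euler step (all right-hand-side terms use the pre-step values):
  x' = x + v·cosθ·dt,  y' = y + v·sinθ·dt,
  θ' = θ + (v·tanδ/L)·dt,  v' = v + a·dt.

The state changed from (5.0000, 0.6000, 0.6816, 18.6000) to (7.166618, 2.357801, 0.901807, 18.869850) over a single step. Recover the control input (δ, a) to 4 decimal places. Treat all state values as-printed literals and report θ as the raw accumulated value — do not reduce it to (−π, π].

a = (v'−v)/dt = (0.269850)/0.15 = 1.7990
Δθ = θ'−θ = 0.220207;  (v·dt/L) = 18.6000·0.15/3.0 = 0.930000
tan δ = Δθ·L/(v·dt) = 0.236782  →  δ = 0.2325

δ = 0.2325, a = 1.7990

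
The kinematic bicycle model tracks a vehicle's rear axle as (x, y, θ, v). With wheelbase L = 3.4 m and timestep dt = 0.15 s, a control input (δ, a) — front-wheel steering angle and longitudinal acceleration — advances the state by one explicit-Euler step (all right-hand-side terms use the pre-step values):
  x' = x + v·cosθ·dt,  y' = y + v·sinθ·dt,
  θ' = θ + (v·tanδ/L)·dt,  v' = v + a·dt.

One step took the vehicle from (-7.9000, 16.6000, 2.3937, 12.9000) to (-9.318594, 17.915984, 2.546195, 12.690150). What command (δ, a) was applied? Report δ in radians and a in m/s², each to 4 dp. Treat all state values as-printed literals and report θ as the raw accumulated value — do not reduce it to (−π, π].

δ = 0.2618, a = -1.3990

a = (v'−v)/dt = (-0.209850)/0.15 = -1.3990
Δθ = θ'−θ = 0.152495;  (v·dt/L) = 12.9000·0.15/3.4 = 0.569118
tan δ = Δθ·L/(v·dt) = 0.267950  →  δ = 0.2618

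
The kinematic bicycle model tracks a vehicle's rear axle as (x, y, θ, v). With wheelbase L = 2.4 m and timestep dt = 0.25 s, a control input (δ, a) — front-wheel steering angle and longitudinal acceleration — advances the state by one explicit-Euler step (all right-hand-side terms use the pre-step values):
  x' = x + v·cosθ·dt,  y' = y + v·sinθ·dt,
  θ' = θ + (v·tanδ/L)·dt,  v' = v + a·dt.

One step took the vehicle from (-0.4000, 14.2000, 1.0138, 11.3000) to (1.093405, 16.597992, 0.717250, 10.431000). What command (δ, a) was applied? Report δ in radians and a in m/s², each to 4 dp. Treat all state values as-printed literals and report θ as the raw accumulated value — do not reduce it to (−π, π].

δ = -0.2468, a = -3.4760

a = (v'−v)/dt = (-0.869000)/0.25 = -3.4760
Δθ = θ'−θ = -0.296550;  (v·dt/L) = 11.3000·0.25/2.4 = 1.177083
tan δ = Δθ·L/(v·dt) = -0.251936  →  δ = -0.2468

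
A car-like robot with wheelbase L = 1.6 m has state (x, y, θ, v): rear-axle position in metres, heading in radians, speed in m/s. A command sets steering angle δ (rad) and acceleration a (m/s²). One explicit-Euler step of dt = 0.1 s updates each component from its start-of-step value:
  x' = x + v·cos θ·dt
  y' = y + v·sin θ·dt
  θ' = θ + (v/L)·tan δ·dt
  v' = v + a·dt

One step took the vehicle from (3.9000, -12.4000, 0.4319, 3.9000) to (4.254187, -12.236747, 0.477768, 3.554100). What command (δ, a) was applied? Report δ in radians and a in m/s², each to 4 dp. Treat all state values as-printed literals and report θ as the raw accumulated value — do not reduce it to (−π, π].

δ = 0.1860, a = -3.4590

a = (v'−v)/dt = (-0.345900)/0.1 = -3.4590
Δθ = θ'−θ = 0.045868;  (v·dt/L) = 3.9000·0.1/1.6 = 0.243750
tan δ = Δθ·L/(v·dt) = 0.188176  →  δ = 0.1860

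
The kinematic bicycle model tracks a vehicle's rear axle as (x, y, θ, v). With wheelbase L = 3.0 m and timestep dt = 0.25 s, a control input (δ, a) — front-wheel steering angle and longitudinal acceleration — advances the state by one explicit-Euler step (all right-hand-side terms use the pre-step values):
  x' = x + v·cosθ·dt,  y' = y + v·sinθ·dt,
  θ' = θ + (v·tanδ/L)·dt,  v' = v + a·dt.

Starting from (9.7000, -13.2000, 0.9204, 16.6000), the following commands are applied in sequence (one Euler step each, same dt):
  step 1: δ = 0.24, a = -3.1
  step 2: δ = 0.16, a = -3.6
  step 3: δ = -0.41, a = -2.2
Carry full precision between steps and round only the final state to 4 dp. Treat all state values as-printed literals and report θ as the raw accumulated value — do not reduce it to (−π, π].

(13.7958, -2.4189, 0.9312, 14.3750)

after step 1 (δ=0.24, a=-3.1): (12.212833, -9.897248, 1.258925, 15.825000)
after step 2 (δ=0.16, a=-3.6): (13.426770, -6.131844, 1.471744, 14.925000)
after step 3 (δ=-0.41, a=-2.2): (13.795755, -2.418883, 0.931171, 14.375000)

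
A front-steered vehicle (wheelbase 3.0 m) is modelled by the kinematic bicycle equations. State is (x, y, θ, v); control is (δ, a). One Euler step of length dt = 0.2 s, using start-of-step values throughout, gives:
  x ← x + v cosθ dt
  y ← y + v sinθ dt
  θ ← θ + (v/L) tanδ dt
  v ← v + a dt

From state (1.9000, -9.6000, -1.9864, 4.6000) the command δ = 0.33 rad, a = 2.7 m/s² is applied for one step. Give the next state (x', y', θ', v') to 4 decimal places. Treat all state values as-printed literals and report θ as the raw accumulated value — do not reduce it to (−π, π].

(1.5286, -10.4417, -1.8814, 5.1400)

x' = 1.9000 + 4.6000·cos(-1.9864)·0.2 = 1.5286
y' = -9.6000 + 4.6000·sin(-1.9864)·0.2 = -10.4417
θ' = -1.9864 + (4.6000/3.0)·tan(0.33)·0.2 = -1.8814
v' = 4.6000 + 2.7000·0.2 = 5.1400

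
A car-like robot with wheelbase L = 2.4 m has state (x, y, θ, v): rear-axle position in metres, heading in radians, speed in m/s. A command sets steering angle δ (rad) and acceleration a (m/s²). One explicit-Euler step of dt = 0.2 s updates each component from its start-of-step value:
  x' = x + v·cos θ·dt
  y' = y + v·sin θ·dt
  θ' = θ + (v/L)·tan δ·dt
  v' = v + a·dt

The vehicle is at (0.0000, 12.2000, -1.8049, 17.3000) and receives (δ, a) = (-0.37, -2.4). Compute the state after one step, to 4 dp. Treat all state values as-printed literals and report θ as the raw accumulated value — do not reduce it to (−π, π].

x' = 0.0000 + 17.3000·cos(-1.8049)·0.2 = -0.8026
y' = 12.2000 + 17.3000·sin(-1.8049)·0.2 = 8.8344
θ' = -1.8049 + (17.3000/2.4)·tan(-0.37)·0.2 = -2.3641
v' = 17.3000 − 2.4000·0.2 = 16.8200

(-0.8026, 8.8344, -2.3641, 16.8200)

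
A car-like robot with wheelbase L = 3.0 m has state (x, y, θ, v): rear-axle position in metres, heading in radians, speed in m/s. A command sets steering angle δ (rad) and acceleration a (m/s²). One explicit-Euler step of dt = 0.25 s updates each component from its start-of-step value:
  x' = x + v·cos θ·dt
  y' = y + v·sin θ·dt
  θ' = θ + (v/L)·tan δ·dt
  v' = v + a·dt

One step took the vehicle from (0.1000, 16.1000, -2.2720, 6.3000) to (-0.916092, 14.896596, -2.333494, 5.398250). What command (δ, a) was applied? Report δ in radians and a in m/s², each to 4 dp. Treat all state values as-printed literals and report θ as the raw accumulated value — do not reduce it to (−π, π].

δ = -0.1166, a = -3.6070

a = (v'−v)/dt = (-0.901750)/0.25 = -3.6070
Δθ = θ'−θ = -0.061494;  (v·dt/L) = 6.3000·0.25/3.0 = 0.525000
tan δ = Δθ·L/(v·dt) = -0.117131  →  δ = -0.1166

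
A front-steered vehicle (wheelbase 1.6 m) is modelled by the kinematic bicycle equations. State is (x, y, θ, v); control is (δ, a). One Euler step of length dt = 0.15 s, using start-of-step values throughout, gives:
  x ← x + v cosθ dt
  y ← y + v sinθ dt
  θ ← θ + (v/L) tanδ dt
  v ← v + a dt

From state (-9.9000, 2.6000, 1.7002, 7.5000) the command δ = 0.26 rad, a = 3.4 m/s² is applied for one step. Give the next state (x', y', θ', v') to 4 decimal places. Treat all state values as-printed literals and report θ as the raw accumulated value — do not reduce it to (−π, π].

(-10.0452, 3.7156, 1.8872, 8.0100)

x' = -9.9000 + 7.5000·cos(1.7002)·0.15 = -10.0452
y' = 2.6000 + 7.5000·sin(1.7002)·0.15 = 3.7156
θ' = 1.7002 + (7.5000/1.6)·tan(0.26)·0.15 = 1.8872
v' = 7.5000 + 3.4000·0.15 = 8.0100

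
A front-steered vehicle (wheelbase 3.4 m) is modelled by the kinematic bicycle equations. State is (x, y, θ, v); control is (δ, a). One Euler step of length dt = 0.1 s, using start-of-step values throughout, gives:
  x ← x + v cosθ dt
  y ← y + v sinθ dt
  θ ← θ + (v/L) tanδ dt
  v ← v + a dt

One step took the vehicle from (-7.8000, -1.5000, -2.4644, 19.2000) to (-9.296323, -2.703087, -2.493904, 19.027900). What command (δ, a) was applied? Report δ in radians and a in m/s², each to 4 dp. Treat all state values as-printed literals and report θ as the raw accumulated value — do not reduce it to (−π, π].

a = (v'−v)/dt = (-0.172100)/0.1 = -1.7210
Δθ = θ'−θ = -0.029504;  (v·dt/L) = 19.2000·0.1/3.4 = 0.564706
tan δ = Δθ·L/(v·dt) = -0.052247  →  δ = -0.0522

δ = -0.0522, a = -1.7210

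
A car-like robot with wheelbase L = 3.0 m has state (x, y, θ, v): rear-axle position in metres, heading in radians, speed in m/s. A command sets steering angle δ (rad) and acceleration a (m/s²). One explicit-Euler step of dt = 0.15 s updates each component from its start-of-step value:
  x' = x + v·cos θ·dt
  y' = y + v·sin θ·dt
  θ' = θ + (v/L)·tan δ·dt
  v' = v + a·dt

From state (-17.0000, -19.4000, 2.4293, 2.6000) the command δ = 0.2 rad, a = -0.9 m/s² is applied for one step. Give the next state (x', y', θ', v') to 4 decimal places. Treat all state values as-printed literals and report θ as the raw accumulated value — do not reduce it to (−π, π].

x' = -17.0000 + 2.6000·cos(2.4293)·0.15 = -17.2952
y' = -19.4000 + 2.6000·sin(2.4293)·0.15 = -19.1451
θ' = 2.4293 + (2.6000/3.0)·tan(0.2)·0.15 = 2.4557
v' = 2.6000 − 0.9000·0.15 = 2.4650

(-17.2952, -19.1451, 2.4557, 2.4650)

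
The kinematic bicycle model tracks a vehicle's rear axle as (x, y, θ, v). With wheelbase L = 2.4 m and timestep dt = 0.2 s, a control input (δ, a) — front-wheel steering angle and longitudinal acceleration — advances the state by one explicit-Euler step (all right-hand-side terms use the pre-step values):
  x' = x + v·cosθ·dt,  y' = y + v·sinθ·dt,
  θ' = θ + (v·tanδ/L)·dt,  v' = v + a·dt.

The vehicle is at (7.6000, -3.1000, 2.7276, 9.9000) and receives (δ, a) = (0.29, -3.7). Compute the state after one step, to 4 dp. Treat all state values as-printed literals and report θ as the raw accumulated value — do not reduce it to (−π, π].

(5.7873, -2.3035, 2.9738, 9.1600)

x' = 7.6000 + 9.9000·cos(2.7276)·0.2 = 5.7873
y' = -3.1000 + 9.9000·sin(2.7276)·0.2 = -2.3035
θ' = 2.7276 + (9.9000/2.4)·tan(0.29)·0.2 = 2.9738
v' = 9.9000 − 3.7000·0.2 = 9.1600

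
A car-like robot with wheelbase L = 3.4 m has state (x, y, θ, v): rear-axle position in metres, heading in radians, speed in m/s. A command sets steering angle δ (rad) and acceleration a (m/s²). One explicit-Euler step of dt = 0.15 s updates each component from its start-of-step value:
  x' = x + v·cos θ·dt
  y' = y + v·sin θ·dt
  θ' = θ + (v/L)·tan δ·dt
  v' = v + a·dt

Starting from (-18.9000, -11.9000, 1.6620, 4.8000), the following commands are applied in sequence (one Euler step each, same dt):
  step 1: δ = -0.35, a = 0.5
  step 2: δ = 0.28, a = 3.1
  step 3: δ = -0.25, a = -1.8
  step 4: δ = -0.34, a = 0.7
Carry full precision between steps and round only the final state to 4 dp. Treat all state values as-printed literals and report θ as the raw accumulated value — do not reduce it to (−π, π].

after step 1 (δ=-0.35, a=0.5): (-18.965576, -11.182992, 1.584700, 4.875000)
after step 2 (δ=0.28, a=3.1): (-18.975742, -10.451813, 1.646545, 5.340000)
after step 3 (δ=-0.25, a=-1.8): (-19.036359, -9.653110, 1.586390, 5.070000)
after step 4 (δ=-0.34, a=0.7): (-19.048217, -8.892703, 1.507267, 5.175000)

(-19.0482, -8.8927, 1.5073, 5.1750)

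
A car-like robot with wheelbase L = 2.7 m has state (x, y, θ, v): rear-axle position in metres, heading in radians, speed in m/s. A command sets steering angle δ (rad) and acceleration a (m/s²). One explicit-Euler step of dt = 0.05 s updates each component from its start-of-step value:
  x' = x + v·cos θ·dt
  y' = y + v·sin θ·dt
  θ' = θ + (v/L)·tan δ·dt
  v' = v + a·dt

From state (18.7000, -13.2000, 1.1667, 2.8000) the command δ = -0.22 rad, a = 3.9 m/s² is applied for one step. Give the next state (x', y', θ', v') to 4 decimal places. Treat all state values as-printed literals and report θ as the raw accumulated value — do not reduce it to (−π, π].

(18.7550, -13.0713, 1.1551, 2.9950)

x' = 18.7000 + 2.8000·cos(1.1667)·0.05 = 18.7550
y' = -13.2000 + 2.8000·sin(1.1667)·0.05 = -13.0713
θ' = 1.1667 + (2.8000/2.7)·tan(-0.22)·0.05 = 1.1551
v' = 2.8000 + 3.9000·0.05 = 2.9950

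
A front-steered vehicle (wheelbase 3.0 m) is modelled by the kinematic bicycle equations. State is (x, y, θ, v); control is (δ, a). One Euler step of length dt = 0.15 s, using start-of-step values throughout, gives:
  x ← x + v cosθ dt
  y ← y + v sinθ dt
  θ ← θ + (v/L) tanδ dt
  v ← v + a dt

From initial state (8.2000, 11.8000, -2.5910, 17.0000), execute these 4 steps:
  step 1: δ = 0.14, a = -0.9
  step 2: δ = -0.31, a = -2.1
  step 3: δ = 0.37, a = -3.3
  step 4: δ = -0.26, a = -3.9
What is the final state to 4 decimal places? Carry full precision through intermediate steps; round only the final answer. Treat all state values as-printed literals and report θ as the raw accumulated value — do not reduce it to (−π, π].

after step 1 (δ=0.14, a=-0.9): (6.026853, 10.465859, -2.471216, 16.865000)
after step 2 (δ=-0.31, a=-2.1): (4.044571, 8.894174, -2.741333, 16.550000)
after step 3 (δ=0.37, a=-3.3): (1.758289, 7.926848, -2.420376, 16.055000)
after step 4 (δ=-0.26, a=-3.9): (-0.050314, 6.336683, -2.633925, 15.470000)

(-0.0503, 6.3367, -2.6339, 15.4700)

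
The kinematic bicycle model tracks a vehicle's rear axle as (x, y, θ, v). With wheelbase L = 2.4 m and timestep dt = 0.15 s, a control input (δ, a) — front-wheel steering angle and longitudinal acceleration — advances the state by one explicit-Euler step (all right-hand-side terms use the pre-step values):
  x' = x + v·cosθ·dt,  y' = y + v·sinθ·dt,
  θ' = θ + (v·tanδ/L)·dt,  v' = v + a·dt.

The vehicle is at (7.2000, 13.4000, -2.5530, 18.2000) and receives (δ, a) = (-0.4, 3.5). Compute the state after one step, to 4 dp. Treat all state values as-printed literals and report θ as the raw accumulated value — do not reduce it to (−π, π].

x' = 7.2000 + 18.2000·cos(-2.5530)·0.15 = 4.9294
y' = 13.4000 + 18.2000·sin(-2.5530)·0.15 = 11.8843
θ' = -2.5530 + (18.2000/2.4)·tan(-0.4)·0.15 = -3.0339
v' = 18.2000 + 3.5000·0.15 = 18.7250

(4.9294, 11.8843, -3.0339, 18.7250)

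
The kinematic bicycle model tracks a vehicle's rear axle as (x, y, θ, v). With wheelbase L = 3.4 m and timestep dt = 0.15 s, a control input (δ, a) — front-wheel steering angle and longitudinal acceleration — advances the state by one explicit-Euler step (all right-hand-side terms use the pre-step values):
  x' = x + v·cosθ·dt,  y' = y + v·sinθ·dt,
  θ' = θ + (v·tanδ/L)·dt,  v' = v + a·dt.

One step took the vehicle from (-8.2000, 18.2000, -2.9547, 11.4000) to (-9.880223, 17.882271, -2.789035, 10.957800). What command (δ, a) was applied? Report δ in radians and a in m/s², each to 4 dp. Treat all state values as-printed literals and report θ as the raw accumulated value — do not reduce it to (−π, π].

δ = 0.3182, a = -2.9480

a = (v'−v)/dt = (-0.442200)/0.15 = -2.9480
Δθ = θ'−θ = 0.165665;  (v·dt/L) = 11.4000·0.15/3.4 = 0.502941
tan δ = Δθ·L/(v·dt) = 0.329392  →  δ = 0.3182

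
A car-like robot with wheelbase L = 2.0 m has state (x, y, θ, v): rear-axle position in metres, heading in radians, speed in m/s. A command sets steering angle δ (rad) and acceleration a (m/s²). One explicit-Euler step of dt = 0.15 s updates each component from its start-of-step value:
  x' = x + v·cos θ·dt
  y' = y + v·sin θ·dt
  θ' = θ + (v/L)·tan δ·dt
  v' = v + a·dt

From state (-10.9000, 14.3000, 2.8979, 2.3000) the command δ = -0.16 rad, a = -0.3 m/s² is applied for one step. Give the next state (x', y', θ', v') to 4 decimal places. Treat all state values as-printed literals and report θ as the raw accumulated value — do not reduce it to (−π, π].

x' = -10.9000 + 2.3000·cos(2.8979)·0.15 = -11.2348
y' = 14.3000 + 2.3000·sin(2.8979)·0.15 = 14.3832
θ' = 2.8979 + (2.3000/2.0)·tan(-0.16)·0.15 = 2.8701
v' = 2.3000 − 0.3000·0.15 = 2.2550

(-11.2348, 14.3832, 2.8701, 2.2550)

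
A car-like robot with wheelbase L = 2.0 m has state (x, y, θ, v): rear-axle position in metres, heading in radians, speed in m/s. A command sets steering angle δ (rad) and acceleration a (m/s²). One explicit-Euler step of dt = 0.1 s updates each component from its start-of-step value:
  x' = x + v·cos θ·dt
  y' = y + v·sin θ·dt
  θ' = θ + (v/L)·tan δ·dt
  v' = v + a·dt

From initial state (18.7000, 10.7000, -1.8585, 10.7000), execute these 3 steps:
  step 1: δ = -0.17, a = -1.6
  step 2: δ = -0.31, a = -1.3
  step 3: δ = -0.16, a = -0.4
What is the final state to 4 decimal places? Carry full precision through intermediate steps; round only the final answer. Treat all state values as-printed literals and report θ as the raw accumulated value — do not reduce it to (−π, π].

(17.4632, 7.8066, -2.2031, 10.3700)

after step 1 (δ=-0.17, a=-1.6): (18.396386, 9.673979, -1.950336, 10.540000)
after step 2 (δ=-0.31, a=-1.3): (18.005886, 8.694987, -2.119149, 10.410000)
after step 3 (δ=-0.16, a=-0.4): (17.463232, 7.806614, -2.203147, 10.370000)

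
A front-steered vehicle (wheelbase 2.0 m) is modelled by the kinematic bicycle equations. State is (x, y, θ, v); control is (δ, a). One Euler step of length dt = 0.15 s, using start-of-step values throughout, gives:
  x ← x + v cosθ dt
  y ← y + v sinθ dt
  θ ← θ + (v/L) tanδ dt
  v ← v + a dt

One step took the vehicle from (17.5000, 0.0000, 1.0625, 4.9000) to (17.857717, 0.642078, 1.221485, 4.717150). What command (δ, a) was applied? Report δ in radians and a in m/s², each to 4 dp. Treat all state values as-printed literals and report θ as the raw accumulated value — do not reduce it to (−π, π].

a = (v'−v)/dt = (-0.182850)/0.15 = -1.2190
Δθ = θ'−θ = 0.158985;  (v·dt/L) = 4.9000·0.15/2.0 = 0.367500
tan δ = Δθ·L/(v·dt) = 0.432612  →  δ = 0.4083

δ = 0.4083, a = -1.2190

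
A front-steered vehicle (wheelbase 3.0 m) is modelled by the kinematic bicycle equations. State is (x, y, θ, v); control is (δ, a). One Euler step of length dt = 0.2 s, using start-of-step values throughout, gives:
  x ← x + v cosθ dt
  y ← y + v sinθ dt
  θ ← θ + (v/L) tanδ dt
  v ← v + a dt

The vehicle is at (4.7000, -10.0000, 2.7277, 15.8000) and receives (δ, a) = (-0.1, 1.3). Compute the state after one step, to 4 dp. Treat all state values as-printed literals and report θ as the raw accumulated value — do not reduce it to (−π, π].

(1.8068, -8.7291, 2.6220, 16.0600)

x' = 4.7000 + 15.8000·cos(2.7277)·0.2 = 1.8068
y' = -10.0000 + 15.8000·sin(2.7277)·0.2 = -8.7291
θ' = 2.7277 + (15.8000/3.0)·tan(-0.1)·0.2 = 2.6220
v' = 15.8000 + 1.3000·0.2 = 16.0600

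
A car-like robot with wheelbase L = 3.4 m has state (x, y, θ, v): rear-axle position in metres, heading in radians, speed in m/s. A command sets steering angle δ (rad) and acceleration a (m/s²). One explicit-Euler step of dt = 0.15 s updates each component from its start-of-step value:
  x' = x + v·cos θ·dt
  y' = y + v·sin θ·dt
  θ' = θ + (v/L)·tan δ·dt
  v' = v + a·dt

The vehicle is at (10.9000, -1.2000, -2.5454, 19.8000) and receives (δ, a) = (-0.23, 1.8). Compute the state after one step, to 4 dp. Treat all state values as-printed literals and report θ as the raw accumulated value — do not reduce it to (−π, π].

(8.4424, -2.8676, -2.7499, 20.0700)

x' = 10.9000 + 19.8000·cos(-2.5454)·0.15 = 8.4424
y' = -1.2000 + 19.8000·sin(-2.5454)·0.15 = -2.8676
θ' = -2.5454 + (19.8000/3.4)·tan(-0.23)·0.15 = -2.7499
v' = 19.8000 + 1.8000·0.15 = 20.0700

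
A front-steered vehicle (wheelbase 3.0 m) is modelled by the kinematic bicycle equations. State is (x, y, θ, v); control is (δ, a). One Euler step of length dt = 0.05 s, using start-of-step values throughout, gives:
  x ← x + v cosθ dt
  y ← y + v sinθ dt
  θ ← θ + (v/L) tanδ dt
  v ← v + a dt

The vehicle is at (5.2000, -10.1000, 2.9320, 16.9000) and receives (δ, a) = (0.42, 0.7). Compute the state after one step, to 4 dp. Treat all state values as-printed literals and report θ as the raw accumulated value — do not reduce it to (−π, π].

(4.3735, -9.9242, 3.0578, 16.9350)

x' = 5.2000 + 16.9000·cos(2.9320)·0.05 = 4.3735
y' = -10.1000 + 16.9000·sin(2.9320)·0.05 = -9.9242
θ' = 2.9320 + (16.9000/3.0)·tan(0.42)·0.05 = 3.0578
v' = 16.9000 + 0.7000·0.05 = 16.9350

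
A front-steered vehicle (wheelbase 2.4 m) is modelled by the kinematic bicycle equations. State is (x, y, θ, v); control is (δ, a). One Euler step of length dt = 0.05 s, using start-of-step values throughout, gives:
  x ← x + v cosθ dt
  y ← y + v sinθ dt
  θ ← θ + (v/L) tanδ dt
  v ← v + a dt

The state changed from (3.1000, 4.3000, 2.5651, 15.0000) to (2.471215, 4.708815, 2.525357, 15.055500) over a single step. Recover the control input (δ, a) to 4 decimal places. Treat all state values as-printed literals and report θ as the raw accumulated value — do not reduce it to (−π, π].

δ = -0.1265, a = 1.1100

a = (v'−v)/dt = (0.055500)/0.05 = 1.1100
Δθ = θ'−θ = -0.039743;  (v·dt/L) = 15.0000·0.05/2.4 = 0.312500
tan δ = Δθ·L/(v·dt) = -0.127178  →  δ = -0.1265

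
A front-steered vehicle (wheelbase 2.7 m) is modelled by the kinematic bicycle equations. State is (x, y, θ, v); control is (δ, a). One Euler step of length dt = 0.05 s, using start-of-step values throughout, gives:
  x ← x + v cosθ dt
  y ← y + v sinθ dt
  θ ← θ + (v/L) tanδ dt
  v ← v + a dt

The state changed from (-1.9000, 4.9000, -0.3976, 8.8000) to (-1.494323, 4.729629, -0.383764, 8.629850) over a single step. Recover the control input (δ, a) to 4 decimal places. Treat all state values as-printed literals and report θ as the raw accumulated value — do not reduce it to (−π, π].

δ = 0.0847, a = -3.4030

a = (v'−v)/dt = (-0.170150)/0.05 = -3.4030
Δθ = θ'−θ = 0.013836;  (v·dt/L) = 8.8000·0.05/2.7 = 0.162963
tan δ = Δθ·L/(v·dt) = 0.084903  →  δ = 0.0847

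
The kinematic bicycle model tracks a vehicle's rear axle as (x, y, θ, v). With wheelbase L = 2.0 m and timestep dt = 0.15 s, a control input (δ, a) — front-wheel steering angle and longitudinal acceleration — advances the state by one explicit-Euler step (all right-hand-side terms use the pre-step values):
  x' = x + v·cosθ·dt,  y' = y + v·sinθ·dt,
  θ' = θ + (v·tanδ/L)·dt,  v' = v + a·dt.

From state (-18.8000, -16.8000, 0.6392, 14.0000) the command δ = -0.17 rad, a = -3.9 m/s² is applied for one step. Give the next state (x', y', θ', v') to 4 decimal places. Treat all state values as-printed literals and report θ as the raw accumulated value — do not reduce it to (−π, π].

(-17.1146, -15.5472, 0.4590, 13.4150)

x' = -18.8000 + 14.0000·cos(0.6392)·0.15 = -17.1146
y' = -16.8000 + 14.0000·sin(0.6392)·0.15 = -15.5472
θ' = 0.6392 + (14.0000/2.0)·tan(-0.17)·0.15 = 0.4590
v' = 14.0000 − 3.9000·0.15 = 13.4150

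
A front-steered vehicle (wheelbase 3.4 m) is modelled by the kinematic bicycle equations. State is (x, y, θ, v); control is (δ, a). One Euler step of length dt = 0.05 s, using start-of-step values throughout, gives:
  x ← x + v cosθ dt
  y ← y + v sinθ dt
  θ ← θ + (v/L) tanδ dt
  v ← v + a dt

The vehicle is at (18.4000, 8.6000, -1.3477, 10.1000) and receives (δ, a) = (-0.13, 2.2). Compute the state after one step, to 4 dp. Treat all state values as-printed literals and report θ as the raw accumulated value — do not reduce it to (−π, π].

(18.5117, 8.1075, -1.3671, 10.2100)

x' = 18.4000 + 10.1000·cos(-1.3477)·0.05 = 18.5117
y' = 8.6000 + 10.1000·sin(-1.3477)·0.05 = 8.1075
θ' = -1.3477 + (10.1000/3.4)·tan(-0.13)·0.05 = -1.3671
v' = 10.1000 + 2.2000·0.05 = 10.2100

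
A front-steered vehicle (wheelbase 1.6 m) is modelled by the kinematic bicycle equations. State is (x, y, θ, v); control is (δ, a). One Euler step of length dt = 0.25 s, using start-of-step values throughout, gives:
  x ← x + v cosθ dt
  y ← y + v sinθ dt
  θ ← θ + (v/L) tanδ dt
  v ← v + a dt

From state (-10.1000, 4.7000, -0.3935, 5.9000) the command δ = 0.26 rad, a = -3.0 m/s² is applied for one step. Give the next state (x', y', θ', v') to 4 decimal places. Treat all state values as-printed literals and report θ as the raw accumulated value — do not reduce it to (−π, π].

x' = -10.1000 + 5.9000·cos(-0.3935)·0.25 = -8.7377
y' = 4.7000 + 5.9000·sin(-0.3935)·0.25 = 4.1345
θ' = -0.3935 + (5.9000/1.6)·tan(0.26)·0.25 = -0.1483
v' = 5.9000 − 3.0000·0.25 = 5.1500

(-8.7377, 4.1345, -0.1483, 5.1500)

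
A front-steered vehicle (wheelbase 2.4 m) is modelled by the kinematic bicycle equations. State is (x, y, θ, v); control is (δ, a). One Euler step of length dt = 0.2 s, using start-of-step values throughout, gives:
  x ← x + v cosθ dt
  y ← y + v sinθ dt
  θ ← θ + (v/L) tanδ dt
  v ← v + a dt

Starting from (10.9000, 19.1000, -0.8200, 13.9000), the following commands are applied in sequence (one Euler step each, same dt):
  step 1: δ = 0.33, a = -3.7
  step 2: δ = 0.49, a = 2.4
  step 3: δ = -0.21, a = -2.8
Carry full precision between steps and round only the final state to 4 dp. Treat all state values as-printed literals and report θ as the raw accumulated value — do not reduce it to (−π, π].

after step 1 (δ=0.33, a=-3.7): (12.796575, 17.067415, -0.423242, 13.160000)
after step 2 (δ=0.49, a=2.4): (15.196333, 15.986403, 0.161707, 13.640000)
after step 3 (δ=-0.21, a=-2.8): (17.888743, 16.425620, -0.080565, 13.080000)

(17.8887, 16.4256, -0.0806, 13.0800)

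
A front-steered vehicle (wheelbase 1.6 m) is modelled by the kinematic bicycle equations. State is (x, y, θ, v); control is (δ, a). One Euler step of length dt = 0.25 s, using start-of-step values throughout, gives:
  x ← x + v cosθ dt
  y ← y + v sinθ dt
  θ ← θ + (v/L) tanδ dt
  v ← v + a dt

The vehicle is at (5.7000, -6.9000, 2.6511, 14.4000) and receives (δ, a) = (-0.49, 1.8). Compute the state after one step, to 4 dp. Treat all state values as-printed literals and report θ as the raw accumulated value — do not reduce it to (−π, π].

x' = 5.7000 + 14.4000·cos(2.6511)·0.25 = 2.5244
y' = -6.9000 + 14.4000·sin(2.6511)·0.25 = -5.2042
θ' = 2.6511 + (14.4000/1.6)·tan(-0.49)·0.25 = 1.4510
v' = 14.4000 + 1.8000·0.25 = 14.8500

(2.5244, -5.2042, 1.4510, 14.8500)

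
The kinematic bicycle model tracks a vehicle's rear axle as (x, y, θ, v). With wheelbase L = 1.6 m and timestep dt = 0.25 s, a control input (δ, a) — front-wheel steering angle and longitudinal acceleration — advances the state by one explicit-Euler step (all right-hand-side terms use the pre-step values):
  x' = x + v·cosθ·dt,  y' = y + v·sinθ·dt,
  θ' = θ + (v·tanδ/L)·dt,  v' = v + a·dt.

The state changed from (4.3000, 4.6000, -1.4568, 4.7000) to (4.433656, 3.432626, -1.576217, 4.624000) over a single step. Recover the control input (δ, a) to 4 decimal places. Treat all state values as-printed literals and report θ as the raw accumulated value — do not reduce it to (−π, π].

a = (v'−v)/dt = (-0.076000)/0.25 = -0.3040
Δθ = θ'−θ = -0.119417;  (v·dt/L) = 4.7000·0.25/1.6 = 0.734375
tan δ = Δθ·L/(v·dt) = -0.162610  →  δ = -0.1612

δ = -0.1612, a = -0.3040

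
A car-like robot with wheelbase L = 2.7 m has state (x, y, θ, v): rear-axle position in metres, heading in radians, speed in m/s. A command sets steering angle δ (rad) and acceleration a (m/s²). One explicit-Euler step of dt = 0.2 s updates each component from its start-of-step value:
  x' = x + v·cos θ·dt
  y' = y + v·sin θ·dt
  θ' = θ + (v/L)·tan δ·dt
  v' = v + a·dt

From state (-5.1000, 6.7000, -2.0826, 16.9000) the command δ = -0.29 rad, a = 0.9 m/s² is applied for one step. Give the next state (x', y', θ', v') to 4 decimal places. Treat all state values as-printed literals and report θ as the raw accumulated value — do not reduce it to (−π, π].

(-6.7554, 3.7531, -2.4562, 17.0800)

x' = -5.1000 + 16.9000·cos(-2.0826)·0.2 = -6.7554
y' = 6.7000 + 16.9000·sin(-2.0826)·0.2 = 3.7531
θ' = -2.0826 + (16.9000/2.7)·tan(-0.29)·0.2 = -2.4562
v' = 16.9000 + 0.9000·0.2 = 17.0800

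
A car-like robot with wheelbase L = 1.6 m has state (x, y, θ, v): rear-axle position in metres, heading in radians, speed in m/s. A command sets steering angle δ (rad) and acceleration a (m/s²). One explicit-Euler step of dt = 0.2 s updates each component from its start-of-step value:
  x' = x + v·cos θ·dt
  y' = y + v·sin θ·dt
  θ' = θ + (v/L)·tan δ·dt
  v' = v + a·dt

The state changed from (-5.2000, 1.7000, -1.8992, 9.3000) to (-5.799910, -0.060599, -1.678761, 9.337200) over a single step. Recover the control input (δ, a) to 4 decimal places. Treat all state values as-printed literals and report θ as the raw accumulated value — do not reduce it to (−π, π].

a = (v'−v)/dt = (0.037200)/0.2 = 0.1860
Δθ = θ'−θ = 0.220439;  (v·dt/L) = 9.3000·0.2/1.6 = 1.162500
tan δ = Δθ·L/(v·dt) = 0.189625  →  δ = 0.1874

δ = 0.1874, a = 0.1860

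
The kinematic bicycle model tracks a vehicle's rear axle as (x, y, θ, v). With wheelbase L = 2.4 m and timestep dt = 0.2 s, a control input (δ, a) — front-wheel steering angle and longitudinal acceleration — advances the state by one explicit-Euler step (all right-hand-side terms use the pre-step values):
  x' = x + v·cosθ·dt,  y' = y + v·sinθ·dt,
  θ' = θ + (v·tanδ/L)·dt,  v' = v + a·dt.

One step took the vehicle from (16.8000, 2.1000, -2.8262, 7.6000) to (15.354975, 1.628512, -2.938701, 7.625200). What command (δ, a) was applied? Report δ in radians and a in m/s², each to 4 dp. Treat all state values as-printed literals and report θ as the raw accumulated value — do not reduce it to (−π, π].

a = (v'−v)/dt = (0.025200)/0.2 = 0.1260
Δθ = θ'−θ = -0.112501;  (v·dt/L) = 7.6000·0.2/2.4 = 0.633333
tan δ = Δθ·L/(v·dt) = -0.177633  →  δ = -0.1758

δ = -0.1758, a = 0.1260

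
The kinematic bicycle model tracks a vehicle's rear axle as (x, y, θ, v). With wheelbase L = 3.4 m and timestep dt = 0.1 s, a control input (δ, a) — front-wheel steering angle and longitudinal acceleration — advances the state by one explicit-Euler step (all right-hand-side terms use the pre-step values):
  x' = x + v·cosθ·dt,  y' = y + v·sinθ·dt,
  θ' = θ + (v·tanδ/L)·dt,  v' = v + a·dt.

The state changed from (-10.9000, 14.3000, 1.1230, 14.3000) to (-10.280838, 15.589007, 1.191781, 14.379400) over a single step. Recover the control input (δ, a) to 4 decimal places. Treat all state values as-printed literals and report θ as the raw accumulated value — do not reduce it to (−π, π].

a = (v'−v)/dt = (0.079400)/0.1 = 0.7940
Δθ = θ'−θ = 0.068781;  (v·dt/L) = 14.3000·0.1/3.4 = 0.420588
tan δ = Δθ·L/(v·dt) = 0.163535  →  δ = 0.1621

δ = 0.1621, a = 0.7940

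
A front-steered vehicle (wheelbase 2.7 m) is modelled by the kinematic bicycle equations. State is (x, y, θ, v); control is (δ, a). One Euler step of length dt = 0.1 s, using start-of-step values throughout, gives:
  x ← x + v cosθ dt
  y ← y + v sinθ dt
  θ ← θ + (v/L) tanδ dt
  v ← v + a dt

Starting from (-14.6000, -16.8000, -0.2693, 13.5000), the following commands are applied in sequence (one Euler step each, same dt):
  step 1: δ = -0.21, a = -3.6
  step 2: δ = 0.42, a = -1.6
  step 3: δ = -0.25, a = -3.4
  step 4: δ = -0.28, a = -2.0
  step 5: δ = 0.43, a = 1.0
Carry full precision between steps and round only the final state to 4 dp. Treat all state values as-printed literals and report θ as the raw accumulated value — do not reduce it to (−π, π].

(-8.4424, -18.6999, -0.2046, 12.5400)

after step 1 (δ=-0.21, a=-3.6): (-13.298658, -17.159177, -0.375871, 13.140000)
after step 2 (δ=0.42, a=-1.6): (-12.076390, -17.641524, -0.158539, 12.980000)
after step 3 (δ=-0.25, a=-3.4): (-10.794669, -17.846447, -0.281293, 12.640000)
after step 4 (δ=-0.28, a=-2.0): (-9.580347, -18.197330, -0.415911, 12.440000)
after step 5 (δ=0.43, a=1.0): (-8.442399, -18.699935, -0.204605, 12.540000)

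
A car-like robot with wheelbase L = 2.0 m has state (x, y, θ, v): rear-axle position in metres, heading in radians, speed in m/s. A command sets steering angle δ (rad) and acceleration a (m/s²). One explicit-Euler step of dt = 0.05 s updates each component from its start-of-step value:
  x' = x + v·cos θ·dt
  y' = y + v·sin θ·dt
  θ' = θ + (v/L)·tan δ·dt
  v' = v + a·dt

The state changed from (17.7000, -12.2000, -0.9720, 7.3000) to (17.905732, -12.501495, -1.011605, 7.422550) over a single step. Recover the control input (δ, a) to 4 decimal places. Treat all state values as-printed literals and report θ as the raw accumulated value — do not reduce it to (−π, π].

δ = -0.2137, a = 2.4510

a = (v'−v)/dt = (0.122550)/0.05 = 2.4510
Δθ = θ'−θ = -0.039605;  (v·dt/L) = 7.3000·0.05/2.0 = 0.182500
tan δ = Δθ·L/(v·dt) = -0.217014  →  δ = -0.2137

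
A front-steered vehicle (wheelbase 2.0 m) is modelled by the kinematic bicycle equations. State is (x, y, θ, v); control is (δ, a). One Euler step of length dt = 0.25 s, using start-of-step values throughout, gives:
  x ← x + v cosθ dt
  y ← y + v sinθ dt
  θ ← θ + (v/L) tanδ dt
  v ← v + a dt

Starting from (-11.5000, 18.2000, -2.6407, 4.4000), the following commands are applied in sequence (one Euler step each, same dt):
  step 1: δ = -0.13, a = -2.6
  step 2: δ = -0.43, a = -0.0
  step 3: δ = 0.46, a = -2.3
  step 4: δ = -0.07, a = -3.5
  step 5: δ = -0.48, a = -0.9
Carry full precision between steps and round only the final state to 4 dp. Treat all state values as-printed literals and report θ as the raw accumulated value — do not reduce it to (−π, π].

(-15.4749, 16.5065, -2.8728, 2.0750)

after step 1 (δ=-0.13, a=-2.6): (-12.464870, 17.671770, -2.712606, 3.750000)
after step 2 (δ=-0.43, a=-0.0): (-13.317420, 17.281817, -2.927584, 3.750000)
after step 3 (δ=0.46, a=-2.3): (-14.233534, 17.082712, -2.695343, 3.175000)
after step 4 (δ=-0.07, a=-3.5): (-14.949553, 16.740141, -2.723169, 2.300000)
after step 5 (δ=-0.48, a=-0.9): (-15.474948, 16.506507, -2.872845, 2.075000)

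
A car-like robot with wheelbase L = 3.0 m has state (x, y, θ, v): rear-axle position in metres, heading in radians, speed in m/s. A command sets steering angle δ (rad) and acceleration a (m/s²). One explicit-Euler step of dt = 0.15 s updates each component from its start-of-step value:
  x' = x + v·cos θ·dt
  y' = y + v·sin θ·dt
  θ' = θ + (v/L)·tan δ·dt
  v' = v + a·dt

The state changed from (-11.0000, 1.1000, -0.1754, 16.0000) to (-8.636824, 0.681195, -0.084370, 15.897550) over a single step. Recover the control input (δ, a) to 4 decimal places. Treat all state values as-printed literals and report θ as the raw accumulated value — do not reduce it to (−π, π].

δ = 0.1133, a = -0.6830

a = (v'−v)/dt = (-0.102450)/0.15 = -0.6830
Δθ = θ'−θ = 0.091030;  (v·dt/L) = 16.0000·0.15/3.0 = 0.800000
tan δ = Δθ·L/(v·dt) = 0.113787  →  δ = 0.1133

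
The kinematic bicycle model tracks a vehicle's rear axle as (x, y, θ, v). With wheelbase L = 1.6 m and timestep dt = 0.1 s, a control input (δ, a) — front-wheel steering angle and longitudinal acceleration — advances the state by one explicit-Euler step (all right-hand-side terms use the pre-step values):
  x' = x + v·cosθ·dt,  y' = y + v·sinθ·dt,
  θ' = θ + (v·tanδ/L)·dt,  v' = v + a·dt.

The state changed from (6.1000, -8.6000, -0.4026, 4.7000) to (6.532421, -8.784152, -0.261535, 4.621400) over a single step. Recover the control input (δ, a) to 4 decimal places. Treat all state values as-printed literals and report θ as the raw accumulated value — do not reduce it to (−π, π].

a = (v'−v)/dt = (-0.078600)/0.1 = -0.7860
Δθ = θ'−θ = 0.141065;  (v·dt/L) = 4.7000·0.1/1.6 = 0.293750
tan δ = Δθ·L/(v·dt) = 0.480221  →  δ = 0.4477

δ = 0.4477, a = -0.7860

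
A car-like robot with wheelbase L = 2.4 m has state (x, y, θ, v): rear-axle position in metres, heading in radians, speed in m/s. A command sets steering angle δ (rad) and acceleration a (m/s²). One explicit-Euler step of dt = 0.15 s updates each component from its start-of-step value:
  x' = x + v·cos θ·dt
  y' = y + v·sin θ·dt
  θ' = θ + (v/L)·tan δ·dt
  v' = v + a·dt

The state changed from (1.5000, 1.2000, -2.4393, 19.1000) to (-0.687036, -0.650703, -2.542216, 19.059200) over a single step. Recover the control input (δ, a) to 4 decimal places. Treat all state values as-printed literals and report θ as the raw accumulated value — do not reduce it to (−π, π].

δ = -0.0860, a = -0.2720

a = (v'−v)/dt = (-0.040800)/0.15 = -0.2720
Δθ = θ'−θ = -0.102916;  (v·dt/L) = 19.1000·0.15/2.4 = 1.193750
tan δ = Δθ·L/(v·dt) = -0.086212  →  δ = -0.0860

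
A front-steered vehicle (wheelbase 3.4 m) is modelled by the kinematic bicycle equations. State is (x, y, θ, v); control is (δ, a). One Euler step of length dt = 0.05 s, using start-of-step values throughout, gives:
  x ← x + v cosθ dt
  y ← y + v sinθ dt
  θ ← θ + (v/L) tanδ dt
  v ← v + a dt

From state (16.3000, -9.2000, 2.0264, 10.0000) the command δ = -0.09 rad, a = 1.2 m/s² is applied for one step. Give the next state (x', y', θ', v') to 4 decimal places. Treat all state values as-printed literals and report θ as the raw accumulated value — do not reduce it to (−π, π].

x' = 16.3000 + 10.0000·cos(2.0264)·0.05 = 16.0800
y' = -9.2000 + 10.0000·sin(2.0264)·0.05 = -8.7510
θ' = 2.0264 + (10.0000/3.4)·tan(-0.09)·0.05 = 2.0131
v' = 10.0000 + 1.2000·0.05 = 10.0600

(16.0800, -8.7510, 2.0131, 10.0600)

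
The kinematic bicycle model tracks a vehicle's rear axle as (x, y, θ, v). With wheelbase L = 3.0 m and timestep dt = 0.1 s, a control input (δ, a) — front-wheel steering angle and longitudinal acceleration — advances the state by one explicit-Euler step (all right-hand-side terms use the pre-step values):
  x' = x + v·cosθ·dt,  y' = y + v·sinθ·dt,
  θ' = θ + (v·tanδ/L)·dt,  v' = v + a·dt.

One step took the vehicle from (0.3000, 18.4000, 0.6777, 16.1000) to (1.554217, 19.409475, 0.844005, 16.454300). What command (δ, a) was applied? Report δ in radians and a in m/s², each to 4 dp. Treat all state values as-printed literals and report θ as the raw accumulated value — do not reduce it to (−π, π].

a = (v'−v)/dt = (0.354300)/0.1 = 3.5430
Δθ = θ'−θ = 0.166305;  (v·dt/L) = 16.1000·0.1/3.0 = 0.536667
tan δ = Δθ·L/(v·dt) = 0.309885  →  δ = 0.3005

δ = 0.3005, a = 3.5430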